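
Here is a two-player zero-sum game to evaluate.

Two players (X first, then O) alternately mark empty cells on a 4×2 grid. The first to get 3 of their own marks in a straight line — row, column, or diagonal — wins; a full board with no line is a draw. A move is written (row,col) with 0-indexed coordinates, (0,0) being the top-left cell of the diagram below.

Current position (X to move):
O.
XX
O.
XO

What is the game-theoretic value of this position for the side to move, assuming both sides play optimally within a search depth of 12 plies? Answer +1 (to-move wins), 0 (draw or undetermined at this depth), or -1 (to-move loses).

ply 1, X at O./XX/O./XO | (0,1)=+0→OX/XX/O./XO*; (2,1)=+0→O./XX/OX/XO
ply 2, O at OX/XX/O./XO | (2,1)=+0→OX/XX/OO/XO*
ply 3: OX/XX/OO/XO is terminal +0 (X); from O./XX/O./XO depth 12

value(O./XX/O./XO, X) = 0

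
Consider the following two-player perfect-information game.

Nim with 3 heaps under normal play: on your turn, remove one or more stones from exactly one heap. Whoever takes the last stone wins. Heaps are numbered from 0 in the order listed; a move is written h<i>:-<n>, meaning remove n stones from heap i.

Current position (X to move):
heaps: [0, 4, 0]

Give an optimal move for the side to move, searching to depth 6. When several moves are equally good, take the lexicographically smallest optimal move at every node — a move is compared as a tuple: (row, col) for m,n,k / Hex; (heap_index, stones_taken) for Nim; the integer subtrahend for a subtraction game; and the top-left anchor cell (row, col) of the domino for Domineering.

[(0,4,0)] X move#1: h1:-1:-1/(0,3,0), h1:-2:-1/(0,2,0), h1:-3:-1/(0,1,0), h1:-4:+1/(0,0,0)*
[(0,0,0)] end (terminal -1, O#2); searched (0,4,0) to 6

X's best at [(0,4,0)]: h1:-4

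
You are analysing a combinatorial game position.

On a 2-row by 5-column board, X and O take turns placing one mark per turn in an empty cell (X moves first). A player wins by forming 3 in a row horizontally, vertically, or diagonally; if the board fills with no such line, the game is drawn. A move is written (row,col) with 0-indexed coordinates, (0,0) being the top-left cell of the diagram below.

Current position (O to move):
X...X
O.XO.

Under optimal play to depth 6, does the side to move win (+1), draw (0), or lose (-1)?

p1 O@[X...X/O.XO.]: (0,1)[XO..X/O.XO.]+0* (0,2)[X.O.X/O.XO.]+0 (0,3)[X..OX/O.XO.]+0 (1,1)[X...X/OOXO.]-1 (1,4)[X...X/O.XOO]-1
p2 X@[XO..X/O.XO.]: (0,2)[XOX.X/O.XO.]+0* (0,3)[XO.XX/O.XO.]+0 (1,1)[XO..X/OXXO.]+0 (1,4)[XO..X/O.XOX]+0
p3 O@[XOX.X/O.XO.]: (0,3)[XOXOX/O.XO.]+0* (1,1)[XOX.X/OOXO.]-1 (1,4)[XOX.X/O.XOO]-1
p4 X@[XOXOX/O.XO.]: (1,1)[XOXOX/OXXO.]+0* (1,4)[XOXOX/O.XOX]+0
p5 O@[XOXOX/OXXO.]: (1,4)[XOXOX/OXXOO]+0*
p6 X@[XOXOX/OXXOO] terminal +0; root [X...X/O.XO.] d6

value(X...X/O.XO., O) = 0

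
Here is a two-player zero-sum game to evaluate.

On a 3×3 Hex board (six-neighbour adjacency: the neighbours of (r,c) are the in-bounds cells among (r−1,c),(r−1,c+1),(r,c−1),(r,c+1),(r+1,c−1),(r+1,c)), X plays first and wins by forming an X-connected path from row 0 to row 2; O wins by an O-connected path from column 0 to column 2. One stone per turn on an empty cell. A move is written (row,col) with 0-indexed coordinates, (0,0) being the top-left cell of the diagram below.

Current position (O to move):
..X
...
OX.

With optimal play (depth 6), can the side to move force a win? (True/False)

ply 1, O at ..X/.../OX. | (0,0)=-1→O.X/.../OX.*; (0,1)=-1→.OX/.../OX.; (1,0)=-1→..X/O../OX.; (1,1)=-1→..X/.O./OX.; (1,2)=-1→..X/..O/OX.; (2,2)=-1→..X/.../OXO
ply 2, X at O.X/.../OX. | (0,1)=+1→OXX/.../OX.*; (1,0)=+1→O.X/X../OX.; (1,1)=+1→O.X/.X./OX.; (1,2)=+1→O.X/..X/OX.; (2,2)=+1→O.X/.../OXX
ply 3, O at OXX/.../OX. | (1,0)=-1→OXX/O../OX.*; (1,1)=-1→OXX/.O./OX.; (1,2)=-1→OXX/..O/OX.; (2,2)=-1→OXX/.../OXO
ply 4, X at OXX/O../OX. | (1,1)=+1→OXX/OX./OX.*; (1,2)=+1→OXX/O.X/OX.; (2,2)=+1→OXX/O../OXX
ply 5: OXX/OX./OX. is terminal -1 (O); from ..X/.../OX. depth 6

O winning at [..X/.../OX.]: False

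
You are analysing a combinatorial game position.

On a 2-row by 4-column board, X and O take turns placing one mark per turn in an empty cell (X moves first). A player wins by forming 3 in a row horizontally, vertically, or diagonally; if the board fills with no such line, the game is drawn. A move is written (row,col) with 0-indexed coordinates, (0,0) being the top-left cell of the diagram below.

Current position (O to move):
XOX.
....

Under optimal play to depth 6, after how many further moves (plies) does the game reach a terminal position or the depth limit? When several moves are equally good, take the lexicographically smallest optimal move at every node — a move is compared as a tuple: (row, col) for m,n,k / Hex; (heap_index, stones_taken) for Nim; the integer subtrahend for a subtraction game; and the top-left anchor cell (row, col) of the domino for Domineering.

PV length from [XOX./....]: 5 plies

ply 1, O at XOX./.... | (0,3)=+0→XOXO/....*; (1,0)=+0→XOX./O...; (1,1)=+0→XOX./.O..; (1,2)=+0→XOX./..O.; (1,3)=+0→XOX./...O
ply 2, X at XOXO/.... | (1,0)=+0→XOXO/X...*; (1,1)=+0→XOXO/.X..; (1,2)=+0→XOXO/..X.; (1,3)=+0→XOXO/...X
ply 3, O at XOXO/X... | (1,1)=+0→XOXO/XO..*; (1,2)=+0→XOXO/X.O.; (1,3)=+0→XOXO/X..O
ply 4, X at XOXO/XO.. | (1,2)=+0→XOXO/XOX.*; (1,3)=+0→XOXO/XO.X
ply 5, O at XOXO/XOX. | (1,3)=+0→XOXO/XOXO*
ply 6: XOXO/XOXO is terminal +0 (X); from XOX./.... depth 6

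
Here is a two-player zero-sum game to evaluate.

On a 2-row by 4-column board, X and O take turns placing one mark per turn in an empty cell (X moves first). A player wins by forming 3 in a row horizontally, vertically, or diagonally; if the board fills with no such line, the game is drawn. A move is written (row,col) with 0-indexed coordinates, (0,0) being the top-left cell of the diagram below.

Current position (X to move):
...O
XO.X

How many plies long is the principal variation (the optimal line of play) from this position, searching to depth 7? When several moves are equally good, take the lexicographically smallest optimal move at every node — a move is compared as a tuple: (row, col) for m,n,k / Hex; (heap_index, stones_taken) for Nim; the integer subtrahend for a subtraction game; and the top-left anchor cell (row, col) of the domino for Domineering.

PV length from [...O/XO.X]: 4 plies

[...O/XO.X] X move#1: (0,0):+0/X..O/XO.X*, (0,1):+0/.X.O/XO.X, (0,2):+0/..XO/XO.X, (1,2):+0/...O/XOXX
[X..O/XO.X] O move#2: (0,1):+0/XO.O/XO.X*, (0,2):+0/X.OO/XO.X, (1,2):+0/X..O/XOOX
[XO.O/XO.X] X move#3: (0,2):+0/XOXO/XO.X*, (1,2):-1/XO.O/XOXX
[XOXO/XO.X] O move#4: (1,2):+0/XOXO/XOOX*
[XOXO/XOOX] end (terminal +0, X#5); searched ...O/XO.X to 7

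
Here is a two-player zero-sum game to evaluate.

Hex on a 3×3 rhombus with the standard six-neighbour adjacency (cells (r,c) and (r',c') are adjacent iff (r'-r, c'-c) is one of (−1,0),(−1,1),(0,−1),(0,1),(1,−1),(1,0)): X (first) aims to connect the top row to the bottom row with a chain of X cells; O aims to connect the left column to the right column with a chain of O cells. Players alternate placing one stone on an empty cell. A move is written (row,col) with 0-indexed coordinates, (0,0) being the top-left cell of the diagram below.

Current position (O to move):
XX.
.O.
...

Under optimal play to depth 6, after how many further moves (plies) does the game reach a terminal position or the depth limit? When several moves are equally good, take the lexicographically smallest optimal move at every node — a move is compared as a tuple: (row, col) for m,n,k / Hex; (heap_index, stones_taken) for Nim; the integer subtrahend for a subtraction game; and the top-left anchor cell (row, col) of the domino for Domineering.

PV length from [XX./.O./...]: 3 plies

ply 1, O at XX./.O./... | (0,2)=+1→XXO/.O./...*; (1,0)=+1→XX./OO./...; (1,2)=+1→XX./.OO/...; (2,0)=+1→XX./.O./O..; (2,1)=+1→XX./.O./.O.; (2,2)=+1→XX./.O./..O
ply 2, X at XXO/.O./... | (1,0)=-1→XXO/XO./...*; (1,2)=-1→XXO/.OX/...; (2,0)=-1→XXO/.O./X..; (2,1)=-1→XXO/.O./.X.; (2,2)=-1→XXO/.O./..X
ply 3, O at XXO/XO./... | (1,2)=-1→XXO/XOO/...; (2,0)=+1→XXO/XO./O..*; (2,1)=-1→XXO/XO./.O.; (2,2)=-1→XXO/XO./..O
ply 4: XXO/XO./O.. is terminal -1 (X); from XX./.O./... depth 6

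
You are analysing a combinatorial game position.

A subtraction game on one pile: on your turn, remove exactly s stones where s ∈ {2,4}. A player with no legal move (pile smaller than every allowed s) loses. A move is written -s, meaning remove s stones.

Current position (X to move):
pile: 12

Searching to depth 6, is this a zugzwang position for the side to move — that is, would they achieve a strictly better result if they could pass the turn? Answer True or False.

zugzwang(12, X) = True

ply 1, X at 12 | -2=-1→10*; -4=-1→8
ply 2, O at 10 | -2=-1→8; -4=+1→6*
ply 3, X at 6 | -2=-1→4*; -4=-1→2
ply 4, O at 4 | -2=-1→2; -4=+1→0*
ply 5: 0 is terminal -1 (X); from 12 depth 6
if X skipped the turn, O would face:
~ ply 1, O at 12 | -2=-1→10*; -4=-1→8
~ ply 2, X at 10 | -2=-1→8; -4=+1→6*
~ ply 3, O at 6 | -2=-1→4*; -4=-1→2
~ ply 4, X at 4 | -2=-1→2; -4=+1→0*
~ ply 5: 0 is terminal -1 (O); from 12 depth 6
compare (X): move=-1 vs pass=+1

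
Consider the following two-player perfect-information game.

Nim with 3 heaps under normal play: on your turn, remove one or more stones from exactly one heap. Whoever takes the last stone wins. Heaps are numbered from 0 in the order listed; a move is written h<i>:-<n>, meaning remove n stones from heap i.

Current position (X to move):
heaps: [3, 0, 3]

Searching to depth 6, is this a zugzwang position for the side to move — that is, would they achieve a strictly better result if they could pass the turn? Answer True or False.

zugzwang((3,0,3), X) = True

ply 1, X at (3,0,3) | h0:-1=-1→(2,0,3)*; h0:-2=-1→(1,0,3); h0:-3=-1→(0,0,3); h2:-1=-1→(3,0,2); h2:-2=-1→(3,0,1); h2:-3=-1→(3,0,0)
ply 2, O at (2,0,3) | h0:-1=-1→(1,0,3); h0:-2=-1→(0,0,3); h2:-1=+1→(2,0,2)*; h2:-2=-1→(2,0,1); h2:-3=-1→(2,0,0)
ply 3, X at (2,0,2) | h0:-1=-1→(1,0,2)*; h0:-2=-1→(0,0,2); h2:-1=-1→(2,0,1); h2:-2=-1→(2,0,0)
ply 4, O at (1,0,2) | h0:-1=-1→(0,0,2); h2:-1=+1→(1,0,1)*; h2:-2=-1→(1,0,0)
ply 5, X at (1,0,1) | h0:-1=-1→(0,0,1)*; h2:-1=-1→(1,0,0)
ply 6, O at (0,0,1) | h2:-1=+1→(0,0,0)*
ply 7: (0,0,0) is terminal -1 (X); from (3,0,3) depth 6
suppose X passes — search the same position with O to move:
pass> ply 1, O at (3,0,3) | h0:-1=-1→(2,0,3)*; h0:-2=-1→(1,0,3); h0:-3=-1→(0,0,3); h2:-1=-1→(3,0,2); h2:-2=-1→(3,0,1); h2:-3=-1→(3,0,0)
pass> ply 2, X at (2,0,3) | h0:-1=-1→(1,0,3); h0:-2=-1→(0,0,3); h2:-1=+1→(2,0,2)*; h2:-2=-1→(2,0,1); h2:-3=-1→(2,0,0)
pass> ply 3, O at (2,0,2) | h0:-1=-1→(1,0,2)*; h0:-2=-1→(0,0,2); h2:-1=-1→(2,0,1); h2:-2=-1→(2,0,0)
pass> ply 4, X at (1,0,2) | h0:-1=-1→(0,0,2); h2:-1=+1→(1,0,1)*; h2:-2=-1→(1,0,0)
pass> ply 5, O at (1,0,1) | h0:-1=-1→(0,0,1)*; h2:-1=-1→(1,0,0)
pass> ply 6, X at (0,0,1) | h2:-1=+1→(0,0,0)*
pass> ply 7: (0,0,0) is terminal -1 (O); from (3,0,3) depth 6
for X: play -1, pass +1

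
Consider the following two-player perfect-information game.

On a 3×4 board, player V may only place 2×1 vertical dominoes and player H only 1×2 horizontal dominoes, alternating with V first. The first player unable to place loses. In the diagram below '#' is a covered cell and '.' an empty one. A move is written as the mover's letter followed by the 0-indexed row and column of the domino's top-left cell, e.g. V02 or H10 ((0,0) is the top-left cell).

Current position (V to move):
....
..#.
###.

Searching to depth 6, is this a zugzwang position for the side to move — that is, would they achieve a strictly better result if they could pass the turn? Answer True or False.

zugzwang(..../..#./###., V) = False

ply 1, V at ..../..#./###. | V00=+1→#.../#.#./###.*; V01=+1→.#../.##./###.; V03=-1→...#/..##/###.; V13=-1→..../..##/####
ply 2, H at #.../#.#./###. | H01=-1→###./#.#./###.*; H02=-1→#.##/#.#./###.
ply 3, V at ###./#.#./###. | V03=+1→####/#.##/###.*; V13=+1→###./#.##/####
ply 4: ####/#.##/###. is terminal -1 (H); from ..../..#./###. depth 6
pass branch (H moves first from the same position):
  | ply 1, H at ..../..#./###. | H00=+1→##../..#./###.*; H01=-1→.##./..#./###.; H02=-1→..##/..#./###.; H10=+1→..../###./###.
  | ply 2, V at ##../..#./###. | V03=-1→##.#/..##/###.*; V13=-1→##../..##/####
  | ply 3, H at ##.#/..##/###. | H10=+1→##.#/####/###.*
  | ply 4: ##.#/####/###. is terminal -1 (V); from ..../..#./###. depth 6
V moving scores +1; V passing scores -1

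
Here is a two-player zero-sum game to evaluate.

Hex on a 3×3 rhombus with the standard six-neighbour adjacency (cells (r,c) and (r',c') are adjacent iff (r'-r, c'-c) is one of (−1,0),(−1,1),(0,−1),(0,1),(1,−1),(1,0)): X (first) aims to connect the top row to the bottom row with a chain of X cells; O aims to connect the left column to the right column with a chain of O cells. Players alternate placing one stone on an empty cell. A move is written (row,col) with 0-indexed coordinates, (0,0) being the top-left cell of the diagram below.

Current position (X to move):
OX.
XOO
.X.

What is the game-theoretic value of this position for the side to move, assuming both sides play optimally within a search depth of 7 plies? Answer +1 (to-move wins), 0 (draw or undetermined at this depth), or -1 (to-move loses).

value(OX./XOO/.X., X) = +1

[OX./XOO/.X.] X move#1: (0,2):-1/OXX/XOO/.X., (2,0):+1/OX./XOO/XX.*, (2,2):-1/OX./XOO/.XX
[OX./XOO/XX.] end (terminal -1, O#2); searched OX./XOO/.X. to 7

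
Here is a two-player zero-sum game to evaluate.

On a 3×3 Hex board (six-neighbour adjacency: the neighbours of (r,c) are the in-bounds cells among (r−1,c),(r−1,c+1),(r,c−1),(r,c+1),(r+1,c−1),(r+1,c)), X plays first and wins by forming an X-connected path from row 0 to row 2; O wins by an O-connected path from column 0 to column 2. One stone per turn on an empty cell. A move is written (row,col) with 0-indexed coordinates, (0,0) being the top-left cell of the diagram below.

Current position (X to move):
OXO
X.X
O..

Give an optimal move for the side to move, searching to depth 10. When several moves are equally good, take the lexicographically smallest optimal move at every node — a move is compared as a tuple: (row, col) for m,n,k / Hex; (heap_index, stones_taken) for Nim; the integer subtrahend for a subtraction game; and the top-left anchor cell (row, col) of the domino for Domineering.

X's best at [OXO/X.X/O..]: (1,1)

p1 X@[OXO/X.X/O..]: (1,1)[OXO/XXX/O..]+1* (2,1)[OXO/X.X/OX.]-1 (2,2)[OXO/X.X/O.X]-1
p2 O@[OXO/XXX/O..]: (2,1)[OXO/XXX/OO.]-1* (2,2)[OXO/XXX/O.O]-1
p3 X@[OXO/XXX/OO.]: (2,2)[OXO/XXX/OOX]+1*
p4 O@[OXO/XXX/OOX] terminal -1; root [OXO/X.X/O..] d10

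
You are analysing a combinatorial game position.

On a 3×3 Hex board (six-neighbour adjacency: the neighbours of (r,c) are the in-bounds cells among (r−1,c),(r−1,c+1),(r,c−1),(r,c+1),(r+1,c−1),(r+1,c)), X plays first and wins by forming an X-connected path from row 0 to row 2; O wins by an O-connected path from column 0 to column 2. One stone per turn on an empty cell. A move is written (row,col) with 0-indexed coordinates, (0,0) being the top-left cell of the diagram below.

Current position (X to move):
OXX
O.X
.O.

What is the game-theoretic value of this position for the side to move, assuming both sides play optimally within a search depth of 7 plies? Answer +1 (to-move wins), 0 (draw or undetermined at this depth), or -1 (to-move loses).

value(OXX/O.X/.O., X) = +1

ply 1, X at OXX/O.X/.O. | (1,1)=+1→OXX/OXX/.O.*; (2,0)=+1→OXX/O.X/XO.; (2,2)=+1→OXX/O.X/.OX
ply 2, O at OXX/OXX/.O. | (2,0)=-1→OXX/OXX/OO.*; (2,2)=-1→OXX/OXX/.OO
ply 3, X at OXX/OXX/OO. | (2,2)=+1→OXX/OXX/OOX*
ply 4: OXX/OXX/OOX is terminal -1 (O); from OXX/O.X/.O. depth 7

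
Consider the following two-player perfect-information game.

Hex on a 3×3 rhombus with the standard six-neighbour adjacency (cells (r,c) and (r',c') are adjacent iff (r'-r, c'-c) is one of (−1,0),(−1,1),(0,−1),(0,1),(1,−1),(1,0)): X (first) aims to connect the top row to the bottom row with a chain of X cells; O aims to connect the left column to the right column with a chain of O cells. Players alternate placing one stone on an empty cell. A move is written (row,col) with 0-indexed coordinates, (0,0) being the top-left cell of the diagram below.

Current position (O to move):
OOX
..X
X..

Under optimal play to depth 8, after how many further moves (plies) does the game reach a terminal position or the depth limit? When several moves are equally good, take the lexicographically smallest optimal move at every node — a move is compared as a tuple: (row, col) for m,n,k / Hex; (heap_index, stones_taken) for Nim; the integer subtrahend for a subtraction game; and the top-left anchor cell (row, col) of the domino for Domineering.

ply 1, O at OOX/..X/X.. | (1,0)=-1→OOX/O.X/X..*; (1,1)=-1→OOX/.OX/X..; (2,1)=-1→OOX/..X/XO.; (2,2)=-1→OOX/..X/X.O
ply 2, X at OOX/O.X/X.. | (1,1)=+1→OOX/OXX/X..*; (2,1)=+1→OOX/O.X/XX.; (2,2)=+1→OOX/O.X/X.X
ply 3: OOX/OXX/X.. is terminal -1 (O); from OOX/..X/X.. depth 8

PV length from [OOX/..X/X..]: 2 plies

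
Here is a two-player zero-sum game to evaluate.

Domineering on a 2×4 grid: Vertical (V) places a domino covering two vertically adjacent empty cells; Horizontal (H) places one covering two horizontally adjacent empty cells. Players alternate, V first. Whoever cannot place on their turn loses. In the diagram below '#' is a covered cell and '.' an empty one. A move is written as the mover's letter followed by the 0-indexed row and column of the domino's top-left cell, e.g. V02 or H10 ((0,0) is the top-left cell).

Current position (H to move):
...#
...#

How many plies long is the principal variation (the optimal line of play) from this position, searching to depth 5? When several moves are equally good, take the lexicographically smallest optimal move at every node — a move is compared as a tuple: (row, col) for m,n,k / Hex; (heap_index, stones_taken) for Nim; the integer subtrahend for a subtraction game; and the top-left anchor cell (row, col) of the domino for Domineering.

[...#/...#] H move#1: H00:+1/##.#/...#*, H01:+1/.###/...#, H10:+1/...#/##.#, H11:+1/...#/.###
[##.#/...#] V move#2: V02:-1/####/..##*
[####/..##] H move#3: H10:+1/####/####*
[####/####] end (terminal -1, V#4); searched ...#/...# to 5

PV length from [...#/...#]: 3 plies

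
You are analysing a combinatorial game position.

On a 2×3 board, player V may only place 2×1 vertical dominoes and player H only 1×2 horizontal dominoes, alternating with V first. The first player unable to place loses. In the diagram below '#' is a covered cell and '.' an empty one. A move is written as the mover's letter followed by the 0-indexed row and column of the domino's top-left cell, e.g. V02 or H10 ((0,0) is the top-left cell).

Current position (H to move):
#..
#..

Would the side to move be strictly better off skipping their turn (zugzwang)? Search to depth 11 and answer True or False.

p1 H@[#../#..]: H01[###/#..]+1* H11[#../###]+1
p2 V@[###/#..] terminal -1; root [#../#..] d11
if H skipped the turn, V would face:
~ p1 V@[#../#..]: V01[##./##.]+1* V02[#.#/#.#]+1
~ p2 H@[##./##.] terminal -1; root [#../#..] d11
compare (H): move=+1 vs pass=-1

zugzwang(#../#.., H) = False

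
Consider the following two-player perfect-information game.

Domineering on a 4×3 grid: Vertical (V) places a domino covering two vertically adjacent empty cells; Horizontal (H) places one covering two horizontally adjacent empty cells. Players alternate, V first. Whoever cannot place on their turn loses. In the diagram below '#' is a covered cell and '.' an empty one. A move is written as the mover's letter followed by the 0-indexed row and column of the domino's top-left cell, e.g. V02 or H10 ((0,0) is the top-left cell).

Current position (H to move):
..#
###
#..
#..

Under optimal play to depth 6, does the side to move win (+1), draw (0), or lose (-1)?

value(..#/###/#../#.., H) = +1

p1 H@[..#/###/#../#..]: H00[###/###/#../#..]-1 H21[..#/###/###/#..]+1* H31[..#/###/#../###]+1
p2 V@[..#/###/###/#..] terminal -1; root [..#/###/#../#..] d6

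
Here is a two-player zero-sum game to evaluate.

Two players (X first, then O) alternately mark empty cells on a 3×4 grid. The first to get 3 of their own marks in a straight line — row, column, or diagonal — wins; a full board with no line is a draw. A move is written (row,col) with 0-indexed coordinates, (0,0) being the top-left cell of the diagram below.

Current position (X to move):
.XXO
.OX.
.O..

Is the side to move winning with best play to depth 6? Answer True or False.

ply 1, X at .XXO/.OX./.O.. | (0,0)=+1→XXXO/.OX./.O..*; (1,0)=+1→.XXO/XOX./.O..; (1,3)=+1→.XXO/.OXX/.O..; (2,0)=+1→.XXO/.OX./XO..; (2,2)=+1→.XXO/.OX./.OX.; (2,3)=+1→.XXO/.OX./.O.X
ply 2: XXXO/.OX./.O.. is terminal -1 (O); from .XXO/.OX./.O.. depth 6

X winning at [.XXO/.OX./.O..]: True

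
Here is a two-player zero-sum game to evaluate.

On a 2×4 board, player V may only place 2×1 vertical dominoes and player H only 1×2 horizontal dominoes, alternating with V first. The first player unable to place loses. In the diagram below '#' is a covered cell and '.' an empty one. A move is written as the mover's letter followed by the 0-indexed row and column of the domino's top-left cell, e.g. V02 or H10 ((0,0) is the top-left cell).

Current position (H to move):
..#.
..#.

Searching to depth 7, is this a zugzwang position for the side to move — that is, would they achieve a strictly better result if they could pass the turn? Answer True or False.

[..#./..#.] H move#1: H00:+1/###./..#.*, H10:+1/..#./###.
[###./..#.] V move#2: V03:-1/####/..##*
[####/..##] H move#3: H10:+1/####/####*
[####/####] end (terminal -1, V#4); searched ..#./..#. to 7
suppose H passes — search the same position with V to move:
pass> [..#./..#.] V move#1: V00:+1/#.#./#.#.*, V01:+1/.##./.##., V03:-1/..##/..##
pass> [#.#./#.#.] end (terminal -1, H#2); searched ..#./..#. to 7
for H: play +1, pass -1

zugzwang(..#./..#., H) = False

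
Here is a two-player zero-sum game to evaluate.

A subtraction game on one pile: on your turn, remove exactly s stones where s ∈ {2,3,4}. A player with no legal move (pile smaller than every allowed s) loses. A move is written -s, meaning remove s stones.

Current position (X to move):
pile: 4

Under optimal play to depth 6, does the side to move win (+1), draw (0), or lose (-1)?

value(4, X) = +1

ply 1, X at 4 | -2=-1→2; -3=+1→1*; -4=+1→0
ply 2: 1 is terminal -1 (O); from 4 depth 6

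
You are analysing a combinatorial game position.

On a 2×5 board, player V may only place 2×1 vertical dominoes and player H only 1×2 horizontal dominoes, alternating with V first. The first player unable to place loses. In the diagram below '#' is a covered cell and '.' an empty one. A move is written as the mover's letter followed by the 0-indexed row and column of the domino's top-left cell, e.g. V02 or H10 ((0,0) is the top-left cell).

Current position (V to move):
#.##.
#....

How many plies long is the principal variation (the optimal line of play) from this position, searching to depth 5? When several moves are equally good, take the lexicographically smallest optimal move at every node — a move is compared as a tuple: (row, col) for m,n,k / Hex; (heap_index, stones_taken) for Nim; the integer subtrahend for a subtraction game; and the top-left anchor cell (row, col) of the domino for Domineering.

PV length from [#.##./#....]: 2 plies

p1 V@[#.##./#....]: V01[####./##...]-1* V04[#.###/#...#]-1
p2 H@[####./##...]: H12[####./####.]-1 H13[####./##.##]+1*
p3 V@[####./##.##] terminal -1; root [#.##./#....] d5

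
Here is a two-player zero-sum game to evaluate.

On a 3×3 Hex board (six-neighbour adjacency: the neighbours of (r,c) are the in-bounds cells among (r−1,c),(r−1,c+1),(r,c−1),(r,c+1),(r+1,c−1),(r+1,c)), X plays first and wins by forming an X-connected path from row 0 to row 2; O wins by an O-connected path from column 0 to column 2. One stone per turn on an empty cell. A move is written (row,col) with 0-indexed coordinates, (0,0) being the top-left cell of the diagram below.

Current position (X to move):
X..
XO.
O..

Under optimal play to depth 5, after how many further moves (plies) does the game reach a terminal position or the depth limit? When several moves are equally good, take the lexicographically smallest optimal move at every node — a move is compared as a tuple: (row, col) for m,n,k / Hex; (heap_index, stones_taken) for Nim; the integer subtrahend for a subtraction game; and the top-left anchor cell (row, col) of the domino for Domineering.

PV length from [X../XO./O..]: 2 plies

ply 1, X at X../XO./O.. | (0,1)=-1→XX./XO./O..*; (0,2)=-1→X.X/XO./O..; (1,2)=-1→X../XOX/O..; (2,1)=-1→X../XO./OX.; (2,2)=-1→X../XO./O.X
ply 2, O at XX./XO./O.. | (0,2)=+1→XXO/XO./O..*; (1,2)=+1→XX./XOO/O..; (2,1)=+1→XX./XO./OO.; (2,2)=+1→XX./XO./O.O
ply 3: XXO/XO./O.. is terminal -1 (X); from X../XO./O.. depth 5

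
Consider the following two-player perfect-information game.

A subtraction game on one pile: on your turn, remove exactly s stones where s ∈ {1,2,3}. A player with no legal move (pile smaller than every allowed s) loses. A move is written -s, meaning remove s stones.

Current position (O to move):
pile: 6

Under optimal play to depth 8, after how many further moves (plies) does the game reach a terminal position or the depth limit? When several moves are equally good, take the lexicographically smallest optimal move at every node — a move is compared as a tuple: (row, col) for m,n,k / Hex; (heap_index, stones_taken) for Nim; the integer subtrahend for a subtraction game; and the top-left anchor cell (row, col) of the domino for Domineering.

p1 O@[6]: -1[5]-1 -2[4]+1* -3[3]-1
p2 X@[4]: -1[3]-1* -2[2]-1 -3[1]-1
p3 O@[3]: -1[2]-1 -2[1]-1 -3[0]+1*
p4 X@[0] terminal -1; root [6] d8

PV length from [6]: 3 plies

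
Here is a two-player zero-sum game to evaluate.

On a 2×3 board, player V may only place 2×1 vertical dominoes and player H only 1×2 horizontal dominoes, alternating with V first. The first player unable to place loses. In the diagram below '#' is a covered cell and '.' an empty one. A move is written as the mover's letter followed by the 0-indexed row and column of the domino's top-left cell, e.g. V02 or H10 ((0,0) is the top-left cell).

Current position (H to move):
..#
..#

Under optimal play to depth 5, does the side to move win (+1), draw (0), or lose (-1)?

value(..#/..#, H) = +1

[..#/..#] H move#1: H00:+1/###/..#*, H10:+1/..#/###
[###/..#] end (terminal -1, V#2); searched ..#/..# to 5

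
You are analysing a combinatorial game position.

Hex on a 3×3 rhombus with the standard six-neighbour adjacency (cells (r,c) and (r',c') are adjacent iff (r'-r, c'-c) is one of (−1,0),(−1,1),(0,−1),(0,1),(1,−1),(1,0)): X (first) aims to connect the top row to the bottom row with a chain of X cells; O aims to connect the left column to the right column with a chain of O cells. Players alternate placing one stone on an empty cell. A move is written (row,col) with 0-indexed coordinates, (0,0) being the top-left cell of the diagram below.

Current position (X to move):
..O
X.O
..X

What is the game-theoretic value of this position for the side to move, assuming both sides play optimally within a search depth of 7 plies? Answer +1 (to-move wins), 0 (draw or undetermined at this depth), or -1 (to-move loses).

value(..O/X.O/..X, X) = +1

[..O/X.O/..X] X move#1: (0,0):-1/X.O/X.O/..X, (0,1):-1/.XO/X.O/..X, (1,1):+1/..O/XXO/..X*, (2,0):+1/..O/X.O/X.X, (2,1):+1/..O/X.O/.XX
[..O/XXO/..X] O move#2: (0,0):-1/O.O/XXO/..X*, (0,1):-1/.OO/XXO/..X, (2,0):-1/..O/XXO/O.X, (2,1):-1/..O/XXO/.OX
[O.O/XXO/..X] X move#3: (0,1):+1/OXO/XXO/..X*, (2,0):-1/O.O/XXO/X.X, (2,1):-1/O.O/XXO/.XX
[OXO/XXO/..X] O move#4: (2,0):-1/OXO/XXO/O.X*, (2,1):-1/OXO/XXO/.OX
[OXO/XXO/O.X] X move#5: (2,1):+1/OXO/XXO/OXX*
[OXO/XXO/OXX] end (terminal -1, O#6); searched ..O/X.O/..X to 7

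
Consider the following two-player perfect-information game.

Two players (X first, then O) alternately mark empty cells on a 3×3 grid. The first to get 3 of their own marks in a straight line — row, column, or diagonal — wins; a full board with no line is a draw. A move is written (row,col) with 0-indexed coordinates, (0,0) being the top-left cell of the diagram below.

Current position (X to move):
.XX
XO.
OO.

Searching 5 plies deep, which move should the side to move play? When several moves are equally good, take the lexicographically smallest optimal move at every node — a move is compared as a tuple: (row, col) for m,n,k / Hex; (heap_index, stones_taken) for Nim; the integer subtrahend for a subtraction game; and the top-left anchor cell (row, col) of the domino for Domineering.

ply 1, X at .XX/XO./OO. | (0,0)=+1→XXX/XO./OO.*; (1,2)=-1→.XX/XOX/OO.; (2,2)=+1→.XX/XO./OOX
ply 2: XXX/XO./OO. is terminal -1 (O); from .XX/XO./OO. depth 5

X's best at [.XX/XO./OO.]: (0,0)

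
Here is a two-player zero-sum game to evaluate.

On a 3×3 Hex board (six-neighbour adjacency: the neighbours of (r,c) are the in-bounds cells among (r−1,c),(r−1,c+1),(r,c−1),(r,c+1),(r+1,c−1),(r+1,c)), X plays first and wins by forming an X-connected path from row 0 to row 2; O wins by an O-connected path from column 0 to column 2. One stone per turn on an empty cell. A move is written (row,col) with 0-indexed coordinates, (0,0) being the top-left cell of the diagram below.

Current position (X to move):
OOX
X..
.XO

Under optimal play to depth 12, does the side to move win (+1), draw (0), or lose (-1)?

value(OOX/X../.XO, X) = +1

[OOX/X../.XO] X move#1: (1,1):+1/OOX/XX./.XO*, (1,2):+1/OOX/X.X/.XO, (2,0):+1/OOX/X../XXO
[OOX/XX./.XO] end (terminal -1, O#2); searched OOX/X../.XO to 12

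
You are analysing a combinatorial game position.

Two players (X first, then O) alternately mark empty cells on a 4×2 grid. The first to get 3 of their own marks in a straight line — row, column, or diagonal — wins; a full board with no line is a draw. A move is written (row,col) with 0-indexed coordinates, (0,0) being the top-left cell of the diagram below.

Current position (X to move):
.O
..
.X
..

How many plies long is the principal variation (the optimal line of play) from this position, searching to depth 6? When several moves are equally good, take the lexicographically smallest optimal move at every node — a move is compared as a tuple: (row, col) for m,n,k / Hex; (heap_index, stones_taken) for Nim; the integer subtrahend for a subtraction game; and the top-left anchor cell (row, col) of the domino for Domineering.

PV length from [.O/../.X/..]: 6 plies

[.O/../.X/..] X move#1: (0,0):+0/XO/../.X/..*, (1,0):+0/.O/X./.X/.., (1,1):+0/.O/.X/.X/.., (2,0):+0/.O/../XX/.., (3,0):+0/.O/../.X/X., (3,1):+0/.O/../.X/.X
[XO/../.X/..] O move#2: (1,0):+0/XO/O./.X/..*, (1,1):+0/XO/.O/.X/.., (2,0):+0/XO/../OX/.., (3,0):+0/XO/../.X/O., (3,1):+0/XO/../.X/.O
[XO/O./.X/..] X move#3: (1,1):+0/XO/OX/.X/..*, (2,0):+0/XO/O./XX/.., (3,0):+0/XO/O./.X/X., (3,1):+0/XO/O./.X/.X
[XO/OX/.X/..] O move#4: (2,0):-1/XO/OX/OX/.., (3,0):-1/XO/OX/.X/O., (3,1):+0/XO/OX/.X/.O*
[XO/OX/.X/.O] X move#5: (2,0):+0/XO/OX/XX/.O*, (3,0):+0/XO/OX/.X/XO
[XO/OX/XX/.O] O move#6: (3,0):+0/XO/OX/XX/OO*
[XO/OX/XX/OO] end (terminal +0, X#7); searched .O/../.X/.. to 6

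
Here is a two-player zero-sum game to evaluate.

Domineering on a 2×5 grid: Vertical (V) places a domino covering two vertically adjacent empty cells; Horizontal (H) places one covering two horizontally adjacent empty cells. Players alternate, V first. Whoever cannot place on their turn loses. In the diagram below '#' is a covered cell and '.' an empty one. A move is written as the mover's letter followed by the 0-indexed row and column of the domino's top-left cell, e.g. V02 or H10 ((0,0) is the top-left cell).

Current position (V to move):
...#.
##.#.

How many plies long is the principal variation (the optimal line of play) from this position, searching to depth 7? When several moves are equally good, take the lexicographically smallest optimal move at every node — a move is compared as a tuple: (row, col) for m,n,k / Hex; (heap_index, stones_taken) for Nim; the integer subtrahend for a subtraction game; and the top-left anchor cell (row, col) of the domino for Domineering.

ply 1, V at ...#./##.#. | V02=+1→..##./####.*; V04=-1→...##/##.##
ply 2, H at ..##./####. | H00=-1→####./####.*
ply 3, V at ####./####. | V04=+1→#####/#####*
ply 4: #####/##### is terminal -1 (H); from ...#./##.#. depth 7

PV length from [...#./##.#.]: 3 plies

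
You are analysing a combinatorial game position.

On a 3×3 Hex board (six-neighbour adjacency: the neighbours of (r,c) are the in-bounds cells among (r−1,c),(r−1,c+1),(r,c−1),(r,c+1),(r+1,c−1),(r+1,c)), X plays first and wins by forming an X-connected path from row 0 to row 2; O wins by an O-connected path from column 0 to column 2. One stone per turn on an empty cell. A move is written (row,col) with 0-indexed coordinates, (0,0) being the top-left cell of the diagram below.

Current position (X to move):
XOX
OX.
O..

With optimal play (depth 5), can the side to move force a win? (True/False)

p1 X@[XOX/OX./O..]: (1,2)[XOX/OXX/O..]+1* (2,1)[XOX/OX./OX.]+1 (2,2)[XOX/OX./O.X]+1
p2 O@[XOX/OXX/O..]: (2,1)[XOX/OXX/OO.]-1* (2,2)[XOX/OXX/O.O]-1
p3 X@[XOX/OXX/OO.]: (2,2)[XOX/OXX/OOX]+1*
p4 O@[XOX/OXX/OOX] terminal -1; root [XOX/OX./O..] d5

X winning at [XOX/OX./O..]: True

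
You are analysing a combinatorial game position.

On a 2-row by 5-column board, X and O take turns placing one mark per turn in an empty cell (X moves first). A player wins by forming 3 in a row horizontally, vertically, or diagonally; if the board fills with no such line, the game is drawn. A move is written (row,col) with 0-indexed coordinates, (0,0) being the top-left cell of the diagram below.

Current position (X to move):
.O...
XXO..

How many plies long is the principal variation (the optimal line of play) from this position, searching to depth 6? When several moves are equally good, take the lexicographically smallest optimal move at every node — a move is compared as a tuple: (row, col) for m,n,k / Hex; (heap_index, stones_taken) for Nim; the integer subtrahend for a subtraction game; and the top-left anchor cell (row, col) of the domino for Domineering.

p1 X@[.O.../XXO..]: (0,0)[XO.../XXO..]+0* (0,2)[.OX../XXO..]+0 (0,3)[.O.X./XXO..]+0 (0,4)[.O..X/XXO..]-1 (1,3)[.O.../XXOX.]-1 (1,4)[.O.../XXO.X]-1
p2 O@[XO.../XXO..]: (0,2)[XOO../XXO..]+0* (0,3)[XO.O./XXO..]+0 (0,4)[XO..O/XXO..]+0 (1,3)[XO.../XXOO.]+0 (1,4)[XO.../XXO.O]+0
p3 X@[XOO../XXO..]: (0,3)[XOOX./XXO..]+0* (0,4)[XOO.X/XXO..]-1 (1,3)[XOO../XXOX.]-1 (1,4)[XOO../XXO.X]-1
p4 O@[XOOX./XXO..]: (0,4)[XOOXO/XXO..]+0* (1,3)[XOOX./XXOO.]+0 (1,4)[XOOX./XXO.O]+0
p5 X@[XOOXO/XXO..]: (1,3)[XOOXO/XXOX.]+0* (1,4)[XOOXO/XXO.X]+0
p6 O@[XOOXO/XXOX.]: (1,4)[XOOXO/XXOXO]+0*
p7 X@[XOOXO/XXOXO] terminal +0; root [.O.../XXO..] d6

PV length from [.O.../XXO..]: 6 plies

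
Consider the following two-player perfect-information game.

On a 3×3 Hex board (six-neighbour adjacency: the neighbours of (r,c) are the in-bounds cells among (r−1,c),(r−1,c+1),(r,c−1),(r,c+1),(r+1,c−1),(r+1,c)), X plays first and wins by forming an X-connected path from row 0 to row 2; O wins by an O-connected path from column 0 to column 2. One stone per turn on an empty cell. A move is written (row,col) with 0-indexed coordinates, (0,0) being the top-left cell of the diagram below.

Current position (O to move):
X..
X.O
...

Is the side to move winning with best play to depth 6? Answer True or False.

[X../X.O/...] O move#1: (0,1):-1/XO./X.O/..., (0,2):-1/X.O/X.O/..., (1,1):-1/X../XOO/..., (2,0):+1/X../X.O/O..*, (2,1):-1/X../X.O/.O., (2,2):-1/X../X.O/..O
[X../X.O/O..] X move#2: (0,1):-1/XX./X.O/O..*, (0,2):-1/X.X/X.O/O.., (1,1):-1/X../XXO/O.., (2,1):-1/X../X.O/OX., (2,2):-1/X../X.O/O.X
[XX./X.O/O..] O move#3: (0,2):+1/XXO/X.O/O..*, (1,1):+1/XX./XOO/O.., (2,1):+1/XX./X.O/OO., (2,2):+1/XX./X.O/O.O
[XXO/X.O/O..] X move#4: (1,1):-1/XXO/XXO/O..*, (2,1):-1/XXO/X.O/OX., (2,2):-1/XXO/X.O/O.X
[XXO/XXO/O..] O move#5: (2,1):+1/XXO/XXO/OO.*, (2,2):-1/XXO/XXO/O.O
[XXO/XXO/OO.] end (terminal -1, X#6); searched X../X.O/... to 6

O winning at [X../X.O/...]: True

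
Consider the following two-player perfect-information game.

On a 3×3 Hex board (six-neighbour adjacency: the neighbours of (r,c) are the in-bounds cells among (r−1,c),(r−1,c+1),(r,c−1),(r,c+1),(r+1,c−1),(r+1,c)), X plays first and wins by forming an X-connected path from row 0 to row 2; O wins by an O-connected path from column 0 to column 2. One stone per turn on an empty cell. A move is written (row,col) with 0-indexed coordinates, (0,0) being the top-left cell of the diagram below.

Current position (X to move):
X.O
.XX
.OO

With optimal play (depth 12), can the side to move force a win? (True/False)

X winning at [X.O/.XX/.OO]: True

ply 1, X at X.O/.XX/.OO | (0,1)=-1→XXO/.XX/.OO; (1,0)=-1→X.O/XXX/.OO; (2,0)=+1→X.O/.XX/XOO*
ply 2, O at X.O/.XX/XOO | (0,1)=-1→XOO/.XX/XOO*; (1,0)=-1→X.O/OXX/XOO
ply 3, X at XOO/.XX/XOO | (1,0)=+1→XOO/XXX/XOO*
ply 4: XOO/XXX/XOO is terminal -1 (O); from X.O/.XX/.OO depth 12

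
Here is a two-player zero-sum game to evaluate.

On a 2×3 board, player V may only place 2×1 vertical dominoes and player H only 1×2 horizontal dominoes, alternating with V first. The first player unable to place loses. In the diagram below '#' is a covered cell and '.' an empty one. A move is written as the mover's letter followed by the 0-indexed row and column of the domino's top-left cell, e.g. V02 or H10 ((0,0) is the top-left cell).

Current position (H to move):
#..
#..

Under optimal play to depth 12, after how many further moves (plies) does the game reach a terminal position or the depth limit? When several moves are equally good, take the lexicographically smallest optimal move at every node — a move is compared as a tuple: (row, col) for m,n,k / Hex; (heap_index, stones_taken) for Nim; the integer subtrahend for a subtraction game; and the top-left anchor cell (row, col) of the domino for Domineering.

ply 1, H at #../#.. | H01=+1→###/#..*; H11=+1→#../###
ply 2: ###/#.. is terminal -1 (V); from #../#.. depth 12

PV length from [#../#..]: 1 ply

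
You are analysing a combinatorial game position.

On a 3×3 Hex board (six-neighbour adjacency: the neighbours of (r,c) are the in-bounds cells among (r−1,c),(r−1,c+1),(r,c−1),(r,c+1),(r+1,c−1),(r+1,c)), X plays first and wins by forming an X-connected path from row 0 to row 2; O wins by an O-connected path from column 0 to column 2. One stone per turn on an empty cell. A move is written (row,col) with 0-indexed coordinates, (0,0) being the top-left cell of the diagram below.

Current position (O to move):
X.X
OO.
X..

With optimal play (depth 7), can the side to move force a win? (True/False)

[X.X/OO./X..] O move#1: (0,1):-1/XOX/OO./X.., (1,2):+1/X.X/OOO/X..*, (2,1):+1/X.X/OO./XO., (2,2):+1/X.X/OO./X.O
[X.X/OOO/X..] end (terminal -1, X#2); searched X.X/OO./X.. to 7

O winning at [X.X/OO./X..]: True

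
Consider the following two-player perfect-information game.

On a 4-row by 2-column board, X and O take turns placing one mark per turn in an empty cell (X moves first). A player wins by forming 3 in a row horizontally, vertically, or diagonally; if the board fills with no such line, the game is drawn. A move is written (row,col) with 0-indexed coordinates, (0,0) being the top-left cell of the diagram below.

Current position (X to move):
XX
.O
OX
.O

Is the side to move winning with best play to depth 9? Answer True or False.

ply 1, X at XX/.O/OX/.O | (1,0)=+0→XX/XO/OX/.O*; (3,0)=+0→XX/.O/OX/XO
ply 2, O at XX/XO/OX/.O | (3,0)=+0→XX/XO/OX/OO*
ply 3: XX/XO/OX/OO is terminal +0 (X); from XX/.O/OX/.O depth 9

X winning at [XX/.O/OX/.O]: False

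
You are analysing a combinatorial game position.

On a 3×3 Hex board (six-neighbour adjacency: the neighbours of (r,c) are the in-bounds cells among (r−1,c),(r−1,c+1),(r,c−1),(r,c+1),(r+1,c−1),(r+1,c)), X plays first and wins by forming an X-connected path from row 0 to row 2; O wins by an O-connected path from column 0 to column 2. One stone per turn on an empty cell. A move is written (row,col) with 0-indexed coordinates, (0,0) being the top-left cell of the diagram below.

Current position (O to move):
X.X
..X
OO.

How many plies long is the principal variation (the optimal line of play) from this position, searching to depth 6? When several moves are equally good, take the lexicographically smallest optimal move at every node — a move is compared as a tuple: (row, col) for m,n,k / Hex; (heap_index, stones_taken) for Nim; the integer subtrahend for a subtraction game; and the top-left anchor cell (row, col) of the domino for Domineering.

ply 1, O at X.X/..X/OO. | (0,1)=-1→XOX/..X/OO.; (1,0)=-1→X.X/O.X/OO.; (1,1)=-1→X.X/.OX/OO.; (2,2)=+1→X.X/..X/OOO*
ply 2: X.X/..X/OOO is terminal -1 (X); from X.X/..X/OO. depth 6

PV length from [X.X/..X/OO.]: 1 ply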